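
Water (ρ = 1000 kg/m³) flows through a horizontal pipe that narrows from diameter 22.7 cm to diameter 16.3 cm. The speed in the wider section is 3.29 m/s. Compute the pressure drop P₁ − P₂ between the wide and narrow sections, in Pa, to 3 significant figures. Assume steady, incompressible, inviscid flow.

The volume flow rate is constant, so v₂ = (A₁/A₂)v₁ = (405/209)·3.29 = 6.38 m/s.
Bernoulli (h₁ = h₂): P₁ − P₂ = ½ρ(v₂² − v₁²).
P₁ − P₂ = ½·1000·(6.38² − 3.29²) = ½·1000·29.9 = 14900 Pa.

ΔP = 14900 Pa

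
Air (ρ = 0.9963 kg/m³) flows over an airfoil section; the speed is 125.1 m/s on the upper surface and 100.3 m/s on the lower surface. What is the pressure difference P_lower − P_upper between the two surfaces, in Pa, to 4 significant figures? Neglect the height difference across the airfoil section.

With negligible Δh, P + ½ρv² is constant, so P_low − P_up = ½ρ(v_up² − v_low²).
ΔP = ½·0.9963·(125.1² − 100.3²) = 2785 Pa.

ΔP ≈ 2785 Pa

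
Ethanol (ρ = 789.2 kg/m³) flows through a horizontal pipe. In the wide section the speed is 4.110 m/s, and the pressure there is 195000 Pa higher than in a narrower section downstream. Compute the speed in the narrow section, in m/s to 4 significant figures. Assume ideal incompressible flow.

With h₁ = h₂, rearranging Bernoulli gives v₂ = √(v₁² + 2ΔP/ρ).
v₂ = √(4.110² + 2·195000/789.2) = √(16.89 + 494.2) = 22.61 m/s.

v₂ ≈ 22.61 m/s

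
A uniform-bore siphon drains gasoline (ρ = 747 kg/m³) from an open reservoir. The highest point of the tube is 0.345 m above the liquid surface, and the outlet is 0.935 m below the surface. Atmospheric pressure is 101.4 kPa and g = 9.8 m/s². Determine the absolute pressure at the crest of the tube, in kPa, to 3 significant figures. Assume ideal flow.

P_top = 92.0 kPa

Bernoulli surface→outlet gives ½v² = g·h_out, so v = √(2·9.8·0.935) = 4.28 m/s.
Continuity keeps v the same throughout the tube; from surface to crest, P_atm + 0 = P_top + ½ρv² + ρg·h_top.
P_top = 101400 − ½·747·4.28² − 747·9.8·0.345 = 92000 Pa.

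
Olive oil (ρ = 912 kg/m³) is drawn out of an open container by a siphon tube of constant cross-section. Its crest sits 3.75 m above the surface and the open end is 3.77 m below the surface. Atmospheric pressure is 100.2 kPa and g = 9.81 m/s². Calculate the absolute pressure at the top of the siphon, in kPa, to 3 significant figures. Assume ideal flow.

Bernoulli surface→outlet gives ½v² = g·h_out, so v = √(2·9.81·3.77) = 8.60 m/s.
With constant cross-section the crest speed equals v; applying Bernoulli from the surface up to the crest, P_top = P_atm − ½ρv² − ρg·h_top.
P_top = 100200 − ½·912·8.60² − 912·9.81·3.75 = 32900 Pa.

P_top ≈ 32.9 kPa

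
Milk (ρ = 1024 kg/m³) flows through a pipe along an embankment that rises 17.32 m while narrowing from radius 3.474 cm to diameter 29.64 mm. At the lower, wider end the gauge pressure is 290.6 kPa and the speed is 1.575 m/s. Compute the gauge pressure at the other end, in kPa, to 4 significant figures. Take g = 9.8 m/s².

P₂ = 79.71 kPa

The volume flow rate is constant, so v₂ = (A₁/A₂)v₁ = (37.91/6.900)·1.575 = 8.655 m/s.
Energy conservation along the streamline gives P₂ = P₁ − ½ρ(v₂² − v₁²) − ρg(h₂ − h₁).
P₂ = 290600 + ½·1024·(1.575² − 8.655²) − 1024·9.8·(+17.32) = 290600 + (-37080) − (173800) = 79710 Pa.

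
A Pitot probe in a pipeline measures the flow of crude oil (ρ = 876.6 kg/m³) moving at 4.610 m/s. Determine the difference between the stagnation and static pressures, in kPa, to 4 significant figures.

ΔP = 9.315 kPa

At the stagnation point the flow is brought to rest, so Bernoulli gives P_stag − P_static = ½ρv².
ΔP = ½·876.6·4.610² = 9315 Pa.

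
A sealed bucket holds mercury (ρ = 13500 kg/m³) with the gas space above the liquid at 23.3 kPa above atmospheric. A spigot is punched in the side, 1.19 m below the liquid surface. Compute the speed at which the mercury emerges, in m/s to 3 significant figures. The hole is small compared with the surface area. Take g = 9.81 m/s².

v = 5.18 m/s

Take point 1 at the surface (v₁ ≈ 0) and point 2 at the hole (at atmospheric pressure). Bernoulli: P₁ + ρg h = P_atm + ½ρv₂².
With P₁ − P_atm = 23300 Pa, v₂ = √(2gh + 2ΔP/ρ) = √(2·9.81·1.19 + 2·23300/13500) = 5.18 m/s.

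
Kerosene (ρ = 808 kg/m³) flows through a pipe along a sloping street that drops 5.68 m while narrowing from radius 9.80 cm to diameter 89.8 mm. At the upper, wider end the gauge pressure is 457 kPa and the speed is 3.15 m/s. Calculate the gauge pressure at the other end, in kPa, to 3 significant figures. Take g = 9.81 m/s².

415 kPa

Mass conservation (A₁v₁ = A₂v₂) gives v₂ = 3.15 × 302/63.3 = 15.0 m/s.
Applying Bernoulli between the two ends and solving for P₂: P₂ = P₁ + ½ρ(v₁² − v₂²) − ρgΔh.
P₂ = 457000 + ½·808·(3.15² − 15.0²) − 808·9.81·(−5.68) = 457000 + (-87000) − (-45000) = 415000 Pa.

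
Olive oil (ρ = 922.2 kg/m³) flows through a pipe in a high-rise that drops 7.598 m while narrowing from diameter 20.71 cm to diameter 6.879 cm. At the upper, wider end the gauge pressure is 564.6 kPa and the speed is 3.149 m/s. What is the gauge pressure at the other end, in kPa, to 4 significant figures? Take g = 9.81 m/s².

P₂ ≈ 262.3 kPa

Continuity gives A₁v₁ = A₂v₂, so v₂ = (336.9 cm²)/(37.17 cm²) × 3.149 m/s = 28.54 m/s.
Energy conservation along the streamline gives P₂ = P₁ − ½ρ(v₂² − v₁²) − ρg(h₂ − h₁).
P₂ = 564600 + ½·922.2·(3.149² − 28.54²) − 922.2·9.81·(−7.598) = 564600 + (-371100) − (-68740) = 262300 Pa.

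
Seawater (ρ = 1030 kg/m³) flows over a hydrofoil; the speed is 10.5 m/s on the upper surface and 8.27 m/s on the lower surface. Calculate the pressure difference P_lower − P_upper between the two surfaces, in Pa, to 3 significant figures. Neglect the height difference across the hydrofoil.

The pressure is lower where the speed is higher: ΔP = ½ρ(v_up² − v_low²).
ΔP = ½·1030·(10.5² − 8.27²) = 21600 Pa.

ΔP = 21600 Pa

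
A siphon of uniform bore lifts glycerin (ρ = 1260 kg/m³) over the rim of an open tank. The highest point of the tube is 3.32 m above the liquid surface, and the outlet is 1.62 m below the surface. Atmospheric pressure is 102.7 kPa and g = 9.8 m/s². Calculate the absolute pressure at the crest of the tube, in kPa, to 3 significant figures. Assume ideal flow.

The outlet speed comes from Torricelli: v = √(2g·1.62) = 5.63 m/s.
The bore is uniform, so the speed at the crest is the same v. Bernoulli surface→crest: P_atm = P_top + ½ρv² + ρg·h_top.
P_top = 102700 − ½·1260·5.63² − 1260·9.8·3.32 = 41700 Pa.

41.7 kPa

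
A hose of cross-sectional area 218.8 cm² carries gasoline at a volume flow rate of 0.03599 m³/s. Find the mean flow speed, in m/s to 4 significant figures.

v = 1.645 m/s

Q = 0.03599 m³/s = 0.03599 m³/s.
v = Q/A = 0.03599 / 0.02188 = 1.645 m/s.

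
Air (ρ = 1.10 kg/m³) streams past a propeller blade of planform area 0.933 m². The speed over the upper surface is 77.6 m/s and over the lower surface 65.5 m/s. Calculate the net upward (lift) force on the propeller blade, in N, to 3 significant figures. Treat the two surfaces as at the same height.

The faster flow above has the lower pressure; Bernoulli (same height) gives ΔP = ½ρ(v_up² − v_low²).
ΔP = ½·1.10·(77.6² − 65.5²) = 952 Pa.
Lift = ΔP · A = 952 × 0.933 = 889 N.

F ≈ 889 N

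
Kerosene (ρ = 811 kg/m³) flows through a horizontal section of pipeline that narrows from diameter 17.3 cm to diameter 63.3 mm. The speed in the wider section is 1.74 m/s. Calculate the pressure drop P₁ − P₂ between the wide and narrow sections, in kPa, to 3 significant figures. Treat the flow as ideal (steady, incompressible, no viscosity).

By continuity, v₂ = v₁·A₁/A₂ = 1.74·(235/31.5) = 13.0 m/s.
Bernoulli (h₁ = h₂): P₁ − P₂ = ½ρ(v₂² − v₁²).
P₁ − P₂ = ½·811·(13.0² − 1.74²) = ½·811·166 = 67300 Pa.

67.3 kPa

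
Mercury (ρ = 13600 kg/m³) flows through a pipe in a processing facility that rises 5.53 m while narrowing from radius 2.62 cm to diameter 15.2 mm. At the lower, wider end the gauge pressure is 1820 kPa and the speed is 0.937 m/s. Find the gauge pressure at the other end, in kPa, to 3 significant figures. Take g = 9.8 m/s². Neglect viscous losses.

Continuity gives A₁v₁ = A₂v₂, so v₂ = (21.6 cm²)/(1.81 cm²) × 0.937 m/s = 11.1 m/s.
Applying Bernoulli between the two ends and solving for P₂: P₂ = P₁ + ½ρ(v₁² − v₂²) − ρgΔh.
P₂ = 1820000 + ½·13600·(0.937² − 11.1²) − 13600·9.8·(+5.53) = 1820000 + (-837000) − (737000) = 246000 Pa.

P₂ = 246 kPa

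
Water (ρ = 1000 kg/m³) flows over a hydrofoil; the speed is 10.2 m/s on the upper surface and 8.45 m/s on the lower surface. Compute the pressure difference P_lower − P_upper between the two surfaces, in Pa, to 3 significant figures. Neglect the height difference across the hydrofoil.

The pressure is lower where the speed is higher: ΔP = ½ρ(v_up² − v_low²).
ΔP = ½·1000·(10.2² − 8.45²) = 16300 Pa.

ΔP ≈ 16300 Pa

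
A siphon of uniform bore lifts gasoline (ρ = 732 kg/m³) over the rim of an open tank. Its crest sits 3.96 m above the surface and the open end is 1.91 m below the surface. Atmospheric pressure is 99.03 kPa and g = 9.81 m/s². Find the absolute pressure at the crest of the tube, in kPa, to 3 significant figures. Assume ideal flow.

From the surface to the outlet (both open to atmosphere, surface at rest): v = √(2g·h_out) = √(2·9.81·1.91) = 6.12 m/s.
Continuity keeps v the same throughout the tube; from surface to crest, P_atm + 0 = P_top + ½ρv² + ρg·h_top.
P_top = 99030 − ½·732·6.12² − 732·9.81·3.96 = 56900 Pa.

P_top ≈ 56.9 kPa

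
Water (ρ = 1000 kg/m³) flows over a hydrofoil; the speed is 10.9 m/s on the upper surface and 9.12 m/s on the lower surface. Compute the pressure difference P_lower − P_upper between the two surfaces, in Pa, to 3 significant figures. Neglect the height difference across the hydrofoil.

ΔP ≈ 17800 Pa

With negligible Δh, P + ½ρv² is constant, so P_low − P_up = ½ρ(v_up² − v_low²).
ΔP = ½·1000·(10.9² − 9.12²) = 17800 Pa.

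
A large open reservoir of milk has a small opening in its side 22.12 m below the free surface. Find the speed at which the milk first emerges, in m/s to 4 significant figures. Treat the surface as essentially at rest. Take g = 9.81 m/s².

With the surface at rest and both surface and jet at atmospheric pressure, Bernoulli gives ρg h = ½ρv², so v = √(2gh) = √(2·9.81·22.12) = 20.83 m/s.

v = 20.83 m/s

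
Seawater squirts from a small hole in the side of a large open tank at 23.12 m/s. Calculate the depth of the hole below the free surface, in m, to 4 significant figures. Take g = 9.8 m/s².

Torricelli: v = √(2gh), so h = v²/(2g).
h = 23.12²/(2·9.8) = 534.5/19.60 = 27.27 m.

h ≈ 27.27 m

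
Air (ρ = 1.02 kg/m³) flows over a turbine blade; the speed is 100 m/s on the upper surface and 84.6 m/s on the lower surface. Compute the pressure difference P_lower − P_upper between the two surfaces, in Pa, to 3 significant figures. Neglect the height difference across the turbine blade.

The pressure is lower where the speed is higher: ΔP = ½ρ(v_up² − v_low²).
ΔP = ½·1.02·(100² − 84.6²) = 1450 Pa.

ΔP ≈ 1450 Pa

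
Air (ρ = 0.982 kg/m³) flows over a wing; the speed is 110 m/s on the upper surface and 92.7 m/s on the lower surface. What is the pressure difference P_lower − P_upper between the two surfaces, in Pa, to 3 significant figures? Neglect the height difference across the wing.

Bernoulli (same height): P_lower − P_upper = ½ρ(v_upper² − v_lower²).
ΔP = ½·0.982·(110² − 92.7²) = 1720 Pa.

ΔP ≈ 1720 Pa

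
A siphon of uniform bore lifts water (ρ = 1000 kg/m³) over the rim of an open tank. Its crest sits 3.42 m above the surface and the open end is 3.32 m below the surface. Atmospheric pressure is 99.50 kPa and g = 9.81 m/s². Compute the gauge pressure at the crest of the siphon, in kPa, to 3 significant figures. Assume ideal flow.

Bernoulli surface→outlet gives ½v² = g·h_out, so v = √(2·9.81·3.32) = 8.07 m/s.
With constant cross-section the crest speed equals v; applying Bernoulli from the surface up to the crest, P_top = P_atm − ½ρv² − ρg·h_top.
P_top = 99500 − ½·1000·8.07² − 1000·9.81·3.42 = 33400 Pa. So P_gauge = P_top − P_atm = -66100 Pa.

P_gauge ≈ -66.1 kPa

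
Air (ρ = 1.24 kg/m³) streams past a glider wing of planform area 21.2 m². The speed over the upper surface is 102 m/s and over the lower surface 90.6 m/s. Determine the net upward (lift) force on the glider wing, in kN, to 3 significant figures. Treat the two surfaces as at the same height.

With equal heights on the two surfaces, Bernoulli gives P_lower − P_upper = ½ρ(v_upper² − v_lower²).
ΔP = ½·1.24·(102² − 90.6²) = 1360 Pa.
Lift = ΔP · A = 1360 × 21.2 = 28900 N.

F ≈ 28.9 kN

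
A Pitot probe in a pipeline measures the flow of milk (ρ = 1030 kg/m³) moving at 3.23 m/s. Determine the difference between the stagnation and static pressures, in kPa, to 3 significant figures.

Bernoulli between the free stream and the stagnation point: ½ρv² = P_stag − P_static.
ΔP = ½·1030·3.23² = 5370 Pa.

ΔP = 5.37 kPa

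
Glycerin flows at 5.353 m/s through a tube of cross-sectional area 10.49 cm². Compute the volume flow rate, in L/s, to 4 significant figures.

Q ≈ 5.615 L/s

Q = A·v = 0.001049 m² × 5.353 m/s = 0.005615 m³/s.
Converting: 0.005615 m³/s × 1000 = 5.615 L/s.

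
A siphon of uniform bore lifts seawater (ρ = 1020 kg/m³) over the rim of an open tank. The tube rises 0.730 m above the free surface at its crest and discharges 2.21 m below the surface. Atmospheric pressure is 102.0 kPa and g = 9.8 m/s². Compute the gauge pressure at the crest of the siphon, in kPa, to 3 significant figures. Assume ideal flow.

-29.4 kPa

From the surface to the outlet (both open to atmosphere, surface at rest): v = √(2g·h_out) = √(2·9.8·2.21) = 6.58 m/s.
Continuity keeps v the same throughout the tube; from surface to crest, P_atm + 0 = P_top + ½ρv² + ρg·h_top.
P_top = 102000 − ½·1020·6.58² − 1020·9.8·0.730 = 72600 Pa. So P_gauge = P_top − P_atm = -29400 Pa.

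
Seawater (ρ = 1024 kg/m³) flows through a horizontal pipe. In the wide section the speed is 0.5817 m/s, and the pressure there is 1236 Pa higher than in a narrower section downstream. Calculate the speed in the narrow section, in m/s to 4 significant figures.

1.659 m/s

Horizontal Bernoulli: P₁ + ½ρv₁² = P₂ + ½ρv₂², so v₂² = v₁² + 2(P₁ − P₂)/ρ.
v₂ = √(0.5817² + 2·1236/1024) = √(0.3384 + 2.414) = 1.659 m/s.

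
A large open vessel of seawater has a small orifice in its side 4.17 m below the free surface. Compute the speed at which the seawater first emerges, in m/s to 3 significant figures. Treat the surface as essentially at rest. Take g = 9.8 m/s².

Torricelli's result v = √(2gh) gives v = √(2·9.8·4.17) = 9.04 m/s.

v ≈ 9.04 m/s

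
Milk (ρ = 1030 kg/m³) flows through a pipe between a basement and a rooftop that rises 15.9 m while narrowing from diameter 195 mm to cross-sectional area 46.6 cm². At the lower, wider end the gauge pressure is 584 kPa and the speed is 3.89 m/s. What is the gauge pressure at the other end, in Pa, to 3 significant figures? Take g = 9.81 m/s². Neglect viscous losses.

P₂ = 111000 Pa

The volume flow rate is constant, so v₂ = (A₁/A₂)v₁ = (299/46.6)·3.89 = 24.9 m/s.
Bernoulli: P₁ + ½ρv₁² + ρg h₁ = P₂ + ½ρv₂² + ρg h₂, so P₂ = P₁ + ½ρ(v₁² − v₂²) − ρg(h₂ − h₁).
P₂ = 584000 + ½·1030·(3.89² − 24.9²) − 1030·9.81·(+15.9) = 584000 + (-312000) − (161000) = 111000 Pa.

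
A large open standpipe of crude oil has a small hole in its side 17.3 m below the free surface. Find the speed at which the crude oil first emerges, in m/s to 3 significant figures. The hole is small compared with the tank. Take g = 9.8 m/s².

v ≈ 18.4 m/s

The surface is effectively still and both ends are open, so ½v² = gh and v = √(2·9.8·17.3) = 18.4 m/s.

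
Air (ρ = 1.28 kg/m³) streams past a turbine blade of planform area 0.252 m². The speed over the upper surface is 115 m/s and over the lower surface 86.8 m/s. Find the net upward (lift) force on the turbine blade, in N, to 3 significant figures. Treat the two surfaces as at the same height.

F = 918 N

The faster flow above has the lower pressure; Bernoulli (same height) gives ΔP = ½ρ(v_up² − v_low²).
ΔP = ½·1.28·(115² − 86.8²) = 3640 Pa.
Lift = ΔP · A = 3640 × 0.252 = 918 N.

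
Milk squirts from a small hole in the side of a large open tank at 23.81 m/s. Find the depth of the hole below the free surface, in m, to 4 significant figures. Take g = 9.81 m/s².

Inverting v = √(2gh) gives h = v² / 2g.
h = 23.81²/(2·9.81) = 566.9/19.62 = 28.89 m.

28.89 m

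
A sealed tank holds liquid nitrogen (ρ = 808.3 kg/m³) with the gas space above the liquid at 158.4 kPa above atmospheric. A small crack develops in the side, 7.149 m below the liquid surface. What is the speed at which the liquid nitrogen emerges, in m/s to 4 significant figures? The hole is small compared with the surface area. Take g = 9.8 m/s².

v = 23.07 m/s

Take point 1 at the surface (v₁ ≈ 0) and point 2 at the hole (at atmospheric pressure). Bernoulli: P₁ + ρg h = P_atm + ½ρv₂².
With P₁ − P_atm = 158400 Pa, v₂ = √(2gh + 2ΔP/ρ) = √(2·9.8·7.149 + 2·158400/808.3) = 23.07 m/s.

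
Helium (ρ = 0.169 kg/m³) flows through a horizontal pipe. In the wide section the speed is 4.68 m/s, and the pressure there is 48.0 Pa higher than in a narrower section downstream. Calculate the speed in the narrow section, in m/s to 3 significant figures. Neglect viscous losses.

Along the level pipe P + ½ρv² is conserved, hence v₂² = v₁² + 2(P₁ − P₂)/ρ.
v₂ = √(4.68² + 2·48.0/0.169) = √(21.9 + 568) = 24.3 m/s.

v₂ ≈ 24.3 m/s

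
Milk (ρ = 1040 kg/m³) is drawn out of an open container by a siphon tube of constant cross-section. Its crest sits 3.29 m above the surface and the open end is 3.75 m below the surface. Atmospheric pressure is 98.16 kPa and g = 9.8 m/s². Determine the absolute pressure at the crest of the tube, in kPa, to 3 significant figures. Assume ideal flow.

From the surface to the outlet (both open to atmosphere, surface at rest): v = √(2g·h_out) = √(2·9.8·3.75) = 8.57 m/s.
With constant cross-section the crest speed equals v; applying Bernoulli from the surface up to the crest, P_top = P_atm − ½ρv² − ρg·h_top.
P_top = 98160 − ½·1040·8.57² − 1040·9.8·3.29 = 26400 Pa.

26.4 kPa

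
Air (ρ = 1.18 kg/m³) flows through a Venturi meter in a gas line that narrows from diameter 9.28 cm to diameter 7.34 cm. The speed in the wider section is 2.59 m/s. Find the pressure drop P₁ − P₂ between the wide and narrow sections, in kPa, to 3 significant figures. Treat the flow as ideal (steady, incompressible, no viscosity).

ΔP ≈ 0.00615 kPa

By continuity, v₂ = v₁·A₁/A₂ = 2.59·(67.6/42.3) = 4.14 m/s.
The pipe is horizontal, so Bernoulli reduces to P₁ + ½ρv₁² = P₂ + ½ρv₂².
P₁ − P₂ = ½·1.18·(4.14² − 2.59²) = ½·1.18·10.4 = 6.15 Pa.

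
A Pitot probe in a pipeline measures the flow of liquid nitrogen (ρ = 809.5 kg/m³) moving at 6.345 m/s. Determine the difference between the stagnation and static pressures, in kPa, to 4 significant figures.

Bernoulli between the free stream and the stagnation point: ½ρv² = P_stag − P_static.
ΔP = ½·809.5·6.345² = 16290 Pa.

ΔP = 16.29 kPa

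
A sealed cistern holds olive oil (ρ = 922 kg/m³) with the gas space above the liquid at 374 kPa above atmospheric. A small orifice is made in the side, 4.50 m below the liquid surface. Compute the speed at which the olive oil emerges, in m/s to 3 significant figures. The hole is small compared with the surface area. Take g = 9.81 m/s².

Take point 1 at the surface (v₁ ≈ 0) and point 2 at the hole (at atmospheric pressure). Bernoulli: P₁ + ρg h = P_atm + ½ρv₂².
With P₁ − P_atm = 374000 Pa, v₂ = √(2gh + 2ΔP/ρ) = √(2·9.81·4.50 + 2·374000/922) = 30.0 m/s.

v ≈ 30.0 m/s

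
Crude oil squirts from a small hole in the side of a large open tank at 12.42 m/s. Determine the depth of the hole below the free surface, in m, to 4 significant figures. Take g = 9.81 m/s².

Inverting v = √(2gh) gives h = v² / 2g.
h = 12.42²/(2·9.81) = 154.3/19.62 = 7.862 m.

h = 7.862 m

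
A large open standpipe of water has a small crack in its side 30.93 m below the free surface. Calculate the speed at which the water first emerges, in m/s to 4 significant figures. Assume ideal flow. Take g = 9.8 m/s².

v ≈ 24.62 m/s

The surface is effectively still and both ends are open, so ½v² = gh and v = √(2·9.8·30.93) = 24.62 m/s.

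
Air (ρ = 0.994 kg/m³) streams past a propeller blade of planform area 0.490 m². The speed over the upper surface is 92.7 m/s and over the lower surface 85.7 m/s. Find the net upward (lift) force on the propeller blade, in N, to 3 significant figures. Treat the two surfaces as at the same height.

F ≈ 304 N

The faster flow above has the lower pressure; Bernoulli (same height) gives ΔP = ½ρ(v_up² − v_low²).
ΔP = ½·0.994·(92.7² − 85.7²) = 621 Pa.
Lift = ΔP · A = 621 × 0.490 = 304 N.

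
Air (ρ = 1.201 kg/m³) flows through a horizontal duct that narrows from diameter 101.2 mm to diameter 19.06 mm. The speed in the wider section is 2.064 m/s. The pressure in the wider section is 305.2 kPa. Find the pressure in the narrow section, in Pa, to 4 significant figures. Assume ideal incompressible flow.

The volume flow rate is constant, so v₂ = (A₁/A₂)v₁ = (80.44/2.853)·2.064 = 58.19 m/s.
Along the horizontal streamline, P + ½ρv² is constant.
P₂ = P₁ − ½ρ(v₂² − v₁²) = 305200 − ½·1.201·(58.19² − 2.064²) = 305200 − 2031 = 303200 Pa.

303200 Pa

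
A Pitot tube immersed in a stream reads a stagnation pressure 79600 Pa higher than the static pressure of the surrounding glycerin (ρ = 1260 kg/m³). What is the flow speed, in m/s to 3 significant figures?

At the stagnation point the flow is brought to rest, so Bernoulli gives P_stag − P_static = ½ρv².
v = √(2ΔP/ρ) = √(2·79600/1260) = 11.2 m/s.

v ≈ 11.2 m/s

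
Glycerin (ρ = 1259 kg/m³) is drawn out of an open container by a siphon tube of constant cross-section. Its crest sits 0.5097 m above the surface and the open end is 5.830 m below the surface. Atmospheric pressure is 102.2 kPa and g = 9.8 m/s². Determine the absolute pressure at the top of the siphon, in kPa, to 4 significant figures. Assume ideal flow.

From the surface to the outlet (both open to atmosphere, surface at rest): v = √(2g·h_out) = √(2·9.8·5.830) = 10.69 m/s.
The bore is uniform, so the speed at the crest is the same v. Bernoulli surface→crest: P_atm = P_top + ½ρv² + ρg·h_top.
P_top = 102200 − ½·1259·10.69² − 1259·9.8·0.5097 = 23980 Pa.

P_top = 23.98 kPa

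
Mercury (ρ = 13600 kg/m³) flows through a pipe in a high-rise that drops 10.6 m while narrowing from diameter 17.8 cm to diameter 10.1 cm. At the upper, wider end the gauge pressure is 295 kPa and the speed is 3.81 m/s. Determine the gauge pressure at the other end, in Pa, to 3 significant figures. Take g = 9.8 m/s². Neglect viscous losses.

P₂ ≈ 854000 Pa

The volume flow rate is constant, so v₂ = (A₁/A₂)v₁ = (249/80.1)·3.81 = 11.8 m/s.
Applying Bernoulli between the two ends and solving for P₂: P₂ = P₁ + ½ρ(v₁² − v₂²) − ρgΔh.
P₂ = 295000 + ½·13600·(3.81² − 11.8²) − 13600·9.8·(−10.6) = 295000 + (-854000) − (-1410000) = 854000 Pa.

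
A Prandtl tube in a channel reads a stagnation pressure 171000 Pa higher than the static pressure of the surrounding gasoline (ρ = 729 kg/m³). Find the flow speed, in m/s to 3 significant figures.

Bernoulli between the free stream and the stagnation point: ½ρv² = P_stag − P_static.
v = √(2ΔP/ρ) = √(2·171000/729) = 21.7 m/s.

21.7 m/s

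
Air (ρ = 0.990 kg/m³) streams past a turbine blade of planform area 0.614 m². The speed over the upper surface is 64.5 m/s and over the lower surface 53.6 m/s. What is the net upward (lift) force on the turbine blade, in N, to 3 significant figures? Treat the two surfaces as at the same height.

From P + ½ρv² = const at equal height, P_low − P_up = ½ρ(v_up² − v_low²).
ΔP = ½·0.990·(64.5² − 53.6²) = 637 Pa.
Lift = ΔP · A = 637 × 0.614 = 391 N.

391 N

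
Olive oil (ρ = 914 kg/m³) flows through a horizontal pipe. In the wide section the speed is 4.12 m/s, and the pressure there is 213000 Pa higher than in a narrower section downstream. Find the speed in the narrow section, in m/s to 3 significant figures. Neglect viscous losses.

v₂ = 22.0 m/s

Along the level pipe P + ½ρv² is conserved, hence v₂² = v₁² + 2(P₁ − P₂)/ρ.
v₂ = √(4.12² + 2·213000/914) = √(17.0 + 466) = 22.0 m/s.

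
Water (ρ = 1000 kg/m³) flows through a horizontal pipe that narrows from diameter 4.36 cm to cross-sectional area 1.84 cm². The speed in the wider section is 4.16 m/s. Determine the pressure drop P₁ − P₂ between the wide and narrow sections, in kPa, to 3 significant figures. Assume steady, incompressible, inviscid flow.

By continuity, v₂ = v₁·A₁/A₂ = 4.16·(14.9/1.84) = 33.8 m/s.
The pipe is horizontal, so Bernoulli reduces to P₁ + ½ρv₁² = P₂ + ½ρv₂².
P₁ − P₂ = ½·1000·(33.8² − 4.16²) = ½·1000·1120 = 561000 Pa.

ΔP ≈ 561 kPa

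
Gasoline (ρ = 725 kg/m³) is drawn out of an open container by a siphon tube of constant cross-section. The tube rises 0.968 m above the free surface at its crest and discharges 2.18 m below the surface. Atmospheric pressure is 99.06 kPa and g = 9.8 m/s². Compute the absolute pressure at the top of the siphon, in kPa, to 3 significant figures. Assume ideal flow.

The outlet speed comes from Torricelli: v = √(2g·2.18) = 6.54 m/s.
With constant cross-section the crest speed equals v; applying Bernoulli from the surface up to the crest, P_top = P_atm − ½ρv² − ρg·h_top.
P_top = 99060 − ½·725·6.54² − 725·9.8·0.968 = 76700 Pa.

P_top ≈ 76.7 kPa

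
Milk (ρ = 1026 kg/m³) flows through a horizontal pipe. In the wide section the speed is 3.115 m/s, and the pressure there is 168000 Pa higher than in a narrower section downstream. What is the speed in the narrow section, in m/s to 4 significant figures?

Along the level pipe P + ½ρv² is conserved, hence v₂² = v₁² + 2(P₁ − P₂)/ρ.
v₂ = √(3.115² + 2·168000/1026) = √(9.703 + 327.5) = 18.36 m/s.

v₂ ≈ 18.36 m/s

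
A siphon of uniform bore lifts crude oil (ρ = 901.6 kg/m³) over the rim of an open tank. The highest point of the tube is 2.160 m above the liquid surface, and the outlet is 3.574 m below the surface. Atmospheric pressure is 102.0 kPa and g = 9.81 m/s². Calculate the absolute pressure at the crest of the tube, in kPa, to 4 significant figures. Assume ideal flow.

The outlet speed comes from Torricelli: v = √(2g·3.574) = 8.374 m/s.
Continuity keeps v the same throughout the tube; from surface to crest, P_atm + 0 = P_top + ½ρv² + ρg·h_top.
P_top = 102000 − ½·901.6·8.374² − 901.6·9.81·2.160 = 51280 Pa.

P_top ≈ 51.28 kPa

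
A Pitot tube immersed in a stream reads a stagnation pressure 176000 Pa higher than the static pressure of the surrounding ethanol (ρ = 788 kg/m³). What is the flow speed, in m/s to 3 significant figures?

Bernoulli between the free stream and the stagnation point: ½ρv² = P_stag − P_static.
v = √(2ΔP/ρ) = √(2·176000/788) = 21.1 m/s.

v = 21.1 m/s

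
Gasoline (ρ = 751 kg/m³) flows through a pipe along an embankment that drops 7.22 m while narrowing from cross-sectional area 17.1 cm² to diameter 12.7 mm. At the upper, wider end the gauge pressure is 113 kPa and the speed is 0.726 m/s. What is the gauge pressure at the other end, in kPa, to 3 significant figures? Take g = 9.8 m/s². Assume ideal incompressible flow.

P₂ = 130 kPa

The volume flow rate is constant, so v₂ = (A₁/A₂)v₁ = (17.1/1.27)·0.726 = 9.80 m/s.
Applying Bernoulli between the two ends and solving for P₂: P₂ = P₁ + ½ρ(v₁² − v₂²) − ρgΔh.
P₂ = 113000 + ½·751·(0.726² − 9.80²) − 751·9.8·(−7.22) = 113000 + (-35900) − (-53100) = 130000 Pa.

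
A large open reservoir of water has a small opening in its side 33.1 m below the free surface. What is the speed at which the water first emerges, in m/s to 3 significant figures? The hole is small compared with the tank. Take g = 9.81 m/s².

v ≈ 25.5 m/s

The surface is effectively still and both ends are open, so ½v² = gh and v = √(2·9.81·33.1) = 25.5 m/s.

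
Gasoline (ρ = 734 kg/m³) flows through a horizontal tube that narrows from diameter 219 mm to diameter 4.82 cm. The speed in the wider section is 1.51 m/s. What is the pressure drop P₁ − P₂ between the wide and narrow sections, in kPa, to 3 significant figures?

356 kPa

The volume flow rate is constant, so v₂ = (A₁/A₂)v₁ = (377/18.2)·1.51 = 31.2 m/s.
Along the horizontal streamline, P + ½ρv² is constant.
P₁ − P₂ = ½·734·(31.2² − 1.51²) = ½·734·969 = 356000 Pa.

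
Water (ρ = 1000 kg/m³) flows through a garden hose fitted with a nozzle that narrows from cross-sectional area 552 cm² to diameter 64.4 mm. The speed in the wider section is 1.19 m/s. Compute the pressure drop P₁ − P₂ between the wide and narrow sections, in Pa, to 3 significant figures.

Mass conservation (A₁v₁ = A₂v₂) gives v₂ = 1.19 × 552/32.6 = 20.2 m/s.
The pipe is horizontal, so Bernoulli reduces to P₁ + ½ρv₁² = P₂ + ½ρv₂².
P₁ − P₂ = ½·1000·(20.2² − 1.19²) = ½·1000·405 = 203000 Pa.

ΔP ≈ 203000 Pa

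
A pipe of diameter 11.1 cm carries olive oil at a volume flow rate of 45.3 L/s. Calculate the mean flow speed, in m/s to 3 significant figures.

Q = 45.3 L/s = 0.0453 m³/s.
v = Q/A = 0.0453 / 0.00968 = 4.68 m/s.

v ≈ 4.68 m/s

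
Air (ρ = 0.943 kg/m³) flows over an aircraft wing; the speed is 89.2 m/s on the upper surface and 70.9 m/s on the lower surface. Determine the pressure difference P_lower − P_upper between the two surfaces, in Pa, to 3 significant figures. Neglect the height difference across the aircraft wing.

1380 Pa

Bernoulli (same height): P_lower − P_upper = ½ρ(v_upper² − v_lower²).
ΔP = ½·0.943·(89.2² − 70.9²) = 1380 Pa.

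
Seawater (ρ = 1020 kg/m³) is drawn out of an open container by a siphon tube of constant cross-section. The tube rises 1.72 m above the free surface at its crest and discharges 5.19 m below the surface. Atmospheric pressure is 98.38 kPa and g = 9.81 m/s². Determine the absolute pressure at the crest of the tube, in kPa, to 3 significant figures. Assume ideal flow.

The outlet speed comes from Torricelli: v = √(2g·5.19) = 10.1 m/s.
Continuity keeps v the same throughout the tube; from surface to crest, P_atm + 0 = P_top + ½ρv² + ρg·h_top.
P_top = 98380 − ½·1020·10.1² − 1020·9.81·1.72 = 29200 Pa.

P_top ≈ 29.2 kPa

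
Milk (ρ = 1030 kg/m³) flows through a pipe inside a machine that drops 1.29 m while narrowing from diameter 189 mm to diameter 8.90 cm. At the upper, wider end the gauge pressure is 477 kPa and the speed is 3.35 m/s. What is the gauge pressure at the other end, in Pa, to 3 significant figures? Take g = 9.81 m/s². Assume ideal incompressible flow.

378000 Pa

The volume flow rate is constant, so v₂ = (A₁/A₂)v₁ = (281/62.2)·3.35 = 15.1 m/s.
Bernoulli: P₁ + ½ρv₁² + ρg h₁ = P₂ + ½ρv₂² + ρg h₂, so P₂ = P₁ + ½ρ(v₁² − v₂²) − ρg(h₂ − h₁).
P₂ = 477000 + ½·1030·(3.35² − 15.1²) − 1030·9.81·(−1.29) = 477000 + (-112000) − (-13000) = 378000 Pa.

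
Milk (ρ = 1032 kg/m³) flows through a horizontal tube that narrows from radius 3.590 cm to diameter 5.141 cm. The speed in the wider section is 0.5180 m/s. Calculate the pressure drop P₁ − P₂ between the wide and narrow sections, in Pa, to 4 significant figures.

The volume flow rate is constant, so v₂ = (A₁/A₂)v₁ = (40.49/20.76)·0.5180 = 1.010 m/s.
The pipe is horizontal, so Bernoulli reduces to P₁ + ½ρv₁² = P₂ + ½ρv₂².
P₁ − P₂ = ½·1032·(1.010² − 0.5180²) = ½·1032·0.7525 = 388.3 Pa.

ΔP ≈ 388.3 Pa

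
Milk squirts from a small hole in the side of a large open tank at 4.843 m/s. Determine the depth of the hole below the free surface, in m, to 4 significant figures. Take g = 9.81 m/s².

h ≈ 1.195 m

Torricelli: v = √(2gh), so h = v²/(2g).
h = 4.843²/(2·9.81) = 23.45/19.62 = 1.195 m.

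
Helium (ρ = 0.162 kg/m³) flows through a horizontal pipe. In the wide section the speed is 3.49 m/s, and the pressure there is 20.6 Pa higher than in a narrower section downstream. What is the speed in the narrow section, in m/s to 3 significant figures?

With h₁ = h₂, rearranging Bernoulli gives v₂ = √(v₁² + 2ΔP/ρ).
v₂ = √(3.49² + 2·20.6/0.162) = √(12.2 + 254) = 16.3 m/s.

v₂ ≈ 16.3 m/s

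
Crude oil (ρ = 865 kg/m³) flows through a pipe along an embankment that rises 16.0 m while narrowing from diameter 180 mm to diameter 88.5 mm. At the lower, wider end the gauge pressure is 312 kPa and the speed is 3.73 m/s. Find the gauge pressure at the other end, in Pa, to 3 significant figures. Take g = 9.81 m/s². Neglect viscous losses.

P₂ ≈ 79300 Pa

Continuity gives A₁v₁ = A₂v₂, so v₂ = (254 cm²)/(61.5 cm²) × 3.73 m/s = 15.4 m/s.
Bernoulli: P₁ + ½ρv₁² + ρg h₁ = P₂ + ½ρv₂² + ρg h₂, so P₂ = P₁ + ½ρ(v₁² − v₂²) − ρg(h₂ − h₁).
P₂ = 312000 + ½·865·(3.73² − 15.4²) − 865·9.81·(+16.0) = 312000 + (-97000) − (136000) = 79300 Pa.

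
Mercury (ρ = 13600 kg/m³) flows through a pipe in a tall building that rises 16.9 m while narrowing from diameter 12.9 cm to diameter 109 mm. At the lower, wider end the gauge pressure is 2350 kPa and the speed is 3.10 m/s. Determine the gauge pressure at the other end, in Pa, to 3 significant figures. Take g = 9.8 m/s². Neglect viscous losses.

By continuity, v₂ = v₁·A₁/A₂ = 3.10·(131/93.3) = 4.34 m/s.
Energy conservation along the streamline gives P₂ = P₁ − ½ρ(v₂² − v₁²) − ρg(h₂ − h₁).
P₂ = 2350000 + ½·13600·(3.10² − 4.34²) − 13600·9.8·(+16.9) = 2350000 + (-62900) − (2250000) = 34700 Pa.

P₂ ≈ 34700 Pa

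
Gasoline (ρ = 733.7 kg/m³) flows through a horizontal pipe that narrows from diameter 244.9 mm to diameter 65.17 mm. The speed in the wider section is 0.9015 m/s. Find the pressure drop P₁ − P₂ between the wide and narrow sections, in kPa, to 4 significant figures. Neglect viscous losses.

The volume flow rate is constant, so v₂ = (A₁/A₂)v₁ = (471.1/33.36)·0.9015 = 12.73 m/s.
Bernoulli (h₁ = h₂): P₁ − P₂ = ½ρ(v₂² − v₁²).
P₁ − P₂ = ½·733.7·(12.73² − 0.9015²) = ½·733.7·161.3 = 59160 Pa.

ΔP ≈ 59.16 kPa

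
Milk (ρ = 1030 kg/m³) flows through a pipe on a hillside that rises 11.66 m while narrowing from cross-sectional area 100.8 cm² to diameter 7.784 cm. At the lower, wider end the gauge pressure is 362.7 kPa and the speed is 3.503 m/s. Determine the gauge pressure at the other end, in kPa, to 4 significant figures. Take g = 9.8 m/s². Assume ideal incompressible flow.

P₂ ≈ 223.0 kPa

By continuity, v₂ = v₁·A₁/A₂ = 3.503·(100.8/47.59) = 7.420 m/s.
Energy conservation along the streamline gives P₂ = P₁ − ½ρ(v₂² − v₁²) − ρg(h₂ − h₁).
P₂ = 362700 + ½·1030·(3.503² − 7.420²) − 1030·9.8·(+11.66) = 362700 + (-22030) − (117700) = 223000 Pa.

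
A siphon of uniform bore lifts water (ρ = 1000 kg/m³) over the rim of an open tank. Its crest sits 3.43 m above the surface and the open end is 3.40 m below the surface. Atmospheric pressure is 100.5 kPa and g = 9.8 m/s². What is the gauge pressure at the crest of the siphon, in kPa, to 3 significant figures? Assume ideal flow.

-66.9 kPa

Bernoulli surface→outlet gives ½v² = g·h_out, so v = √(2·9.8·3.40) = 8.16 m/s.
With constant cross-section the crest speed equals v; applying Bernoulli from the surface up to the crest, P_top = P_atm − ½ρv² − ρg·h_top.
P_top = 100500 − ½·1000·8.16² − 1000·9.8·3.43 = 33600 Pa. So P_gauge = P_top − P_atm = -66900 Pa.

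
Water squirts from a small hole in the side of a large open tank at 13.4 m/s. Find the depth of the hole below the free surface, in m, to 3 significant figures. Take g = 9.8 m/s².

Inverting v = √(2gh) gives h = v² / 2g.
h = 13.4²/(2·9.8) = 180/19.60 = 9.16 m.

9.16 m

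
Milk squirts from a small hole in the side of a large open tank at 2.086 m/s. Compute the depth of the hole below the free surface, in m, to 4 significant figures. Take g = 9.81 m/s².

h ≈ 0.2218 m

For a small hole in a large open tank, ½v² = gh, giving h = v²/(2g).
h = 2.086²/(2·9.81) = 4.351/19.62 = 0.2218 m.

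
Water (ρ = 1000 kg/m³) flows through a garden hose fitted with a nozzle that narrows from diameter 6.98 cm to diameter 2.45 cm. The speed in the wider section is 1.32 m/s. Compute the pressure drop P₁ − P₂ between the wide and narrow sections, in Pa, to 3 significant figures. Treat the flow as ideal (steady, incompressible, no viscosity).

Mass conservation (A₁v₁ = A₂v₂) gives v₂ = 1.32 × 38.3/4.71 = 10.7 m/s.
With no height change, Bernoulli's equation is P₁ + ½ρv₁² = P₂ + ½ρv₂².
P₁ − P₂ = ½·1000·(10.7² − 1.32²) = ½·1000·113 = 56500 Pa.

ΔP ≈ 56500 Pa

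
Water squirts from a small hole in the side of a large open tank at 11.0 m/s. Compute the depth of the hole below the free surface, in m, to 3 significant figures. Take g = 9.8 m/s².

h ≈ 6.17 m

Inverting v = √(2gh) gives h = v² / 2g.
h = 11.0²/(2·9.8) = 121/19.60 = 6.17 m.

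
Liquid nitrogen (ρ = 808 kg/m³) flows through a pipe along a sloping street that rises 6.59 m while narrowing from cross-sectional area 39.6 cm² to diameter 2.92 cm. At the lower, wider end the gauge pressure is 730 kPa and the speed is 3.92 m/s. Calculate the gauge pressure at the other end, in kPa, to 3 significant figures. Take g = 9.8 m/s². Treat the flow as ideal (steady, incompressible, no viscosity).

By continuity, v₂ = v₁·A₁/A₂ = 3.92·(39.6/6.70) = 23.2 m/s.
Energy conservation along the streamline gives P₂ = P₁ − ½ρ(v₂² − v₁²) − ρg(h₂ − h₁).
P₂ = 730000 + ½·808·(3.92² − 23.2²) − 808·9.8·(+6.59) = 730000 + (-211000) − (52200) = 467000 Pa.

467 kPa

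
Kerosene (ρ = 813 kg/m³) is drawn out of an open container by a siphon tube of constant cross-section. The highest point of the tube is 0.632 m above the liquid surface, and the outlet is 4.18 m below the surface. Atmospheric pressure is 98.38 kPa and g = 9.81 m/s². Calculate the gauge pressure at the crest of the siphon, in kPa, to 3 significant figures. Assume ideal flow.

-38.4 kPa

Bernoulli surface→outlet gives ½v² = g·h_out, so v = √(2·9.81·4.18) = 9.06 m/s.
With constant cross-section the crest speed equals v; applying Bernoulli from the surface up to the crest, P_top = P_atm − ½ρv² − ρg·h_top.
P_top = 98380 − ½·813·9.06² − 813·9.81·0.632 = 60000 Pa. So P_gauge = P_top − P_atm = -38400 Pa.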